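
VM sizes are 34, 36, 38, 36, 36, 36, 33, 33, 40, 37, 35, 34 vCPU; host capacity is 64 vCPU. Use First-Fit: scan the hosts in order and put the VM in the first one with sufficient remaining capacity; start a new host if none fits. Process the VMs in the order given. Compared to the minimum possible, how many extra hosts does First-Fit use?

0

First-Fit: [34] [36] [38] [36] [36] [36] [33] [33] [40] [37] [35] [34] → 12 hosts.
12 VMs exceed 32 vCPU (half the capacity), and no two of those can share a host, so at least 12 hosts are needed.
So 12 is already optimal.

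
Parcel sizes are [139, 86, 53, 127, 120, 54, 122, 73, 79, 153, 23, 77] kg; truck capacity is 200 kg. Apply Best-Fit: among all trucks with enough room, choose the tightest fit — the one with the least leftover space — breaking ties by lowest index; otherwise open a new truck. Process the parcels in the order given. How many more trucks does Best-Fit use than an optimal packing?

0

Best-Fit: [139,53] [86,77] [127,54] [120,79] [122,73] [153,23] → 6 trucks.
Total size 1106 kg; any packing needs at least ⌈1106/200⌉ = 6 trucks.
So 6 is already optimal.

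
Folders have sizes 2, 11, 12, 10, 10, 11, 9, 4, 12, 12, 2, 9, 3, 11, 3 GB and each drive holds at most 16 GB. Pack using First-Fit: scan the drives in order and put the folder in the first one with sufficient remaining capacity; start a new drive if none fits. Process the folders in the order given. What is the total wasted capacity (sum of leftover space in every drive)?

Put 2 GB in drive 1; 14 GB remain.
Put 11 GB in drive 1; 3 GB remain.
Put 12 GB in drive 2; 4 GB remain.
Put 10 GB in drive 3; 6 GB remain.
Put 10 GB in drive 4; 6 GB remain.
Put 11 GB in drive 5; 5 GB remain.
Put 9 GB in drive 6; 7 GB remain.
Put 4 GB in drive 2; 0 GB remain.
Put 12 GB in drive 7; 4 GB remain.
Put 12 GB in drive 8; 4 GB remain.
Put 2 GB in drive 1; 1 GB remain.
Put 9 GB in drive 9; 7 GB remain.
Put 3 GB in drive 3; 3 GB remain.
Put 11 GB in drive 10; 5 GB remain.
Put 3 GB in drive 3; 0 GB remain.
10 drives × 16 GB = 160 GB; used 121 GB; unused 39 GB.

39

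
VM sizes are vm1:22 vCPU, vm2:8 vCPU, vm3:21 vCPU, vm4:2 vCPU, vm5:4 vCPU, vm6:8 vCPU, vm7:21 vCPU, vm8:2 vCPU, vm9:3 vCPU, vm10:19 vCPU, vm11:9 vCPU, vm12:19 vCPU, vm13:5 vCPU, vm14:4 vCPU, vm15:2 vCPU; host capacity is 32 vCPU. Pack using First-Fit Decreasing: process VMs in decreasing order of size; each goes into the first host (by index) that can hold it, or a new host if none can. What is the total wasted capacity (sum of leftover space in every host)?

Sorted descending: 22, 21, 21, 19, 19, 9, 8, 8, 5, 4, 4, 3, 2, 2, 2.
Put 22 vCPU in host 1; 10 vCPU remain.
Put 21 vCPU in host 2; 11 vCPU remain.
Put 21 vCPU in host 3; 11 vCPU remain.
Put 19 vCPU in host 4; 13 vCPU remain.
Put 19 vCPU in host 5; 13 vCPU remain.
Put 9 vCPU in host 1; 1 vCPU remain.
Put 8 vCPU in host 2; 3 vCPU remain.
Put 8 vCPU in host 3; 3 vCPU remain.
Put 5 vCPU in host 4; 8 vCPU remain.
Put 4 vCPU in host 4; 4 vCPU remain.
Put 4 vCPU in host 4; 0 vCPU remain.
Put 3 vCPU in host 2; 0 vCPU remain.
Put 2 vCPU in host 3; 1 vCPU remain.
Put 2 vCPU in host 5; 11 vCPU remain.
Put 2 vCPU in host 5; 9 vCPU remain.
5 hosts × 32 vCPU = 160 vCPU; used 149 vCPU; unused 11 vCPU.

11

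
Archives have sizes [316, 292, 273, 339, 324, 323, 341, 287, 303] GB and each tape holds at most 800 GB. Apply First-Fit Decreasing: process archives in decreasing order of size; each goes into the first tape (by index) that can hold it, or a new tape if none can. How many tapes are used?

5

Sorted descending: 341, 339, 324, 323, 316, 303, 292, 287, 273.
341 GB → tape 1 (remaining 459 GB)
339 GB → tape 1 (remaining 120 GB)
324 GB → tape 2 (remaining 476 GB)
323 GB → tape 2 (remaining 153 GB)
316 GB → tape 3 (remaining 484 GB)
303 GB → tape 3 (remaining 181 GB)
292 GB → tape 4 (remaining 508 GB)
287 GB → tape 4 (remaining 221 GB)
273 GB → tape 5 (remaining 527 GB)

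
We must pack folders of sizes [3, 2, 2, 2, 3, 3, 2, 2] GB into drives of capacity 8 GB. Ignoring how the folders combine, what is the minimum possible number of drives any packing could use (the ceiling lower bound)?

3

Total size = 3 + 2 + 2 + 2 + 3 + 3 + 2 + 2 = 19 GB.
⌈19 / 8⌉ = 3.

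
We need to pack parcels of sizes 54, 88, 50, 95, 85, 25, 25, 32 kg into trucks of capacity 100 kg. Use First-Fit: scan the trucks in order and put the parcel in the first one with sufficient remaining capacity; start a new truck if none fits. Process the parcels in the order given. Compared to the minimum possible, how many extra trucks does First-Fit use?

First-Fit: [54,25] [88] [50,25] [95] [85] [32] → 6 trucks.
Total size 454 kg; any packing needs at least ⌈454/100⌉ = 5 trucks.
An optimal packing achieves that bound: [95] [88] [85] [54,32] [50,25,25] → 5 trucks.
Excess: 6 − 5 = 1.

1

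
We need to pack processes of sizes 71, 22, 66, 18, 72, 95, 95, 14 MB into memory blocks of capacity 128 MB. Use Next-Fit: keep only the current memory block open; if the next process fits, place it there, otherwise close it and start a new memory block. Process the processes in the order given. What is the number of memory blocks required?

5

71 MB → memory block 1 (remaining 57 MB)
22 MB → memory block 1 (remaining 35 MB)
66 MB → memory block 2 (remaining 62 MB)
18 MB → memory block 2 (remaining 44 MB)
72 MB → memory block 3 (remaining 56 MB)
95 MB → memory block 4 (remaining 33 MB)
95 MB → memory block 5 (remaining 33 MB)
14 MB → memory block 5 (remaining 19 MB)
Final memory blocks: [71,22] [66,18] [72] [95] [95,14].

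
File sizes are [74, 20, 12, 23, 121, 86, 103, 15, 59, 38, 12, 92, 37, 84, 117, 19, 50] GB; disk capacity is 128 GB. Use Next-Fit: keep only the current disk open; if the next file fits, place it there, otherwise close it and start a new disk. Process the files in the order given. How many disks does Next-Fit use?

Put 74 GB in disk 1; 54 GB remain.
Put 20 GB in disk 1; 34 GB remain.
Put 12 GB in disk 1; 22 GB remain.
Put 23 GB in disk 2; 105 GB remain.
Put 121 GB in disk 3; 7 GB remain.
Put 86 GB in disk 4; 42 GB remain.
Put 103 GB in disk 5; 25 GB remain.
Put 15 GB in disk 5; 10 GB remain.
Put 59 GB in disk 6; 69 GB remain.
Put 38 GB in disk 6; 31 GB remain.
Put 12 GB in disk 6; 19 GB remain.
Put 92 GB in disk 7; 36 GB remain.
Put 37 GB in disk 8; 91 GB remain.
Put 84 GB in disk 8; 7 GB remain.
Put 117 GB in disk 9; 11 GB remain.
Put 19 GB in disk 10; 109 GB remain.
Put 50 GB in disk 10; 59 GB remain.
Final disks: [74,20,12] [23] [121] [86] [103,15] [59,38,12] [92] [37,84] [117] [19,50].

10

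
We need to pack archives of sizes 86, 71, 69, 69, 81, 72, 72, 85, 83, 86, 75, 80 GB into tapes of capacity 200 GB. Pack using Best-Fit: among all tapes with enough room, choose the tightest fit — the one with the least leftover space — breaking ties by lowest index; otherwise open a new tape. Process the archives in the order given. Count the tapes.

6

Put 86 GB in tape 1; 114 GB remain.
Put 71 GB in tape 1; 43 GB remain.
Put 69 GB in tape 2; 131 GB remain.
Put 69 GB in tape 2; 62 GB remain.
Put 81 GB in tape 3; 119 GB remain.
Put 72 GB in tape 3; 47 GB remain.
Put 72 GB in tape 4; 128 GB remain.
Put 85 GB in tape 4; 43 GB remain.
Put 83 GB in tape 5; 117 GB remain.
Put 86 GB in tape 5; 31 GB remain.
Put 75 GB in tape 6; 125 GB remain.
Put 80 GB in tape 6; 45 GB remain.
Final tapes: [86,71] [69,69] [81,72] [72,85] [83,86] [75,80].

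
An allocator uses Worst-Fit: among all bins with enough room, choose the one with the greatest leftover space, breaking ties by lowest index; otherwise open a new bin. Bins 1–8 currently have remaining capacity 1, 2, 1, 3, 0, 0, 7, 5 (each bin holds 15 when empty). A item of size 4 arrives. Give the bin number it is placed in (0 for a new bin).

Bins with room: bin 7 (7), bin 8 (5).
Most room is bin 7 with 7 free.

7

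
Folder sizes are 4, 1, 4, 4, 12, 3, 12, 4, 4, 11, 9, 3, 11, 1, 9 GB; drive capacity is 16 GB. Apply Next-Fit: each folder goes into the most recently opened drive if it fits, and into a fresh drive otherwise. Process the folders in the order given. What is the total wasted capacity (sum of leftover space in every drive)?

Put 4 GB in drive 1; 12 GB remain.
Put 1 GB in drive 1; 11 GB remain.
Put 4 GB in drive 1; 7 GB remain.
Put 4 GB in drive 1; 3 GB remain.
Put 12 GB in drive 2; 4 GB remain.
Put 3 GB in drive 2; 1 GB remain.
Put 12 GB in drive 3; 4 GB remain.
Put 4 GB in drive 3; 0 GB remain.
Put 4 GB in drive 4; 12 GB remain.
Put 11 GB in drive 4; 1 GB remain.
Put 9 GB in drive 5; 7 GB remain.
Put 3 GB in drive 5; 4 GB remain.
Put 11 GB in drive 6; 5 GB remain.
Put 1 GB in drive 6; 4 GB remain.
Put 9 GB in drive 7; 7 GB remain.
7 drives × 16 GB = 112 GB; used 92 GB; unused 20 GB.

20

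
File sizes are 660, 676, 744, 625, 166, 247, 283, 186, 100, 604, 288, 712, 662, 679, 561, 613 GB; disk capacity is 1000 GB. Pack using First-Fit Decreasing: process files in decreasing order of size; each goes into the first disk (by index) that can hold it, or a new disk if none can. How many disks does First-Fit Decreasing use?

10

Sorted descending: 744, 712, 679, 676, 662, 660, 625, 613, 604, 561, 288, 283, 247, 186, 166, 100.
Put 744 GB in disk 1; 256 GB remain.
Put 712 GB in disk 2; 288 GB remain.
Put 679 GB in disk 3; 321 GB remain.
Put 676 GB in disk 4; 324 GB remain.
Put 662 GB in disk 5; 338 GB remain.
Put 660 GB in disk 6; 340 GB remain.
Put 625 GB in disk 7; 375 GB remain.
Put 613 GB in disk 8; 387 GB remain.
Put 604 GB in disk 9; 396 GB remain.
Put 561 GB in disk 10; 439 GB remain.
Put 288 GB in disk 2; 0 GB remain.
Put 283 GB in disk 3; 38 GB remain.
Put 247 GB in disk 1; 9 GB remain.
Put 186 GB in disk 4; 138 GB remain.
Put 166 GB in disk 5; 172 GB remain.
Put 100 GB in disk 4; 38 GB remain.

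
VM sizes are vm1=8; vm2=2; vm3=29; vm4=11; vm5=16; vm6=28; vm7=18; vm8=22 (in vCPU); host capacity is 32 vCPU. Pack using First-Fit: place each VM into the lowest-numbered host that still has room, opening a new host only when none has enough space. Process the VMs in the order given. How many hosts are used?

6

Put vm1 (8 vCPU) in host 1; 24 vCPU remain.
Put vm2 (2 vCPU) in host 1; 22 vCPU remain.
Put vm3 (29 vCPU) in host 2; 3 vCPU remain.
Put vm4 (11 vCPU) in host 1; 11 vCPU remain.
Put vm5 (16 vCPU) in host 3; 16 vCPU remain.
Put vm6 (28 vCPU) in host 4; 4 vCPU remain.
Put vm7 (18 vCPU) in host 5; 14 vCPU remain.
Put vm8 (22 vCPU) in host 6; 10 vCPU remain.
Final hosts: [8,2,11] [29] [16] [28] [18] [22].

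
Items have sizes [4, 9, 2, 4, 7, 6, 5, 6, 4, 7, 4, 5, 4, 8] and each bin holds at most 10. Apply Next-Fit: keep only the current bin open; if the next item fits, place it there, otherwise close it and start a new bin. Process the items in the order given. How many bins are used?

bin 1: place 4, 6 left
bin 2: place 9, 1 left
bin 3: place 2, 8 left
bin 3: place 4, 4 left
bin 4: place 7, 3 left
bin 5: place 6, 4 left
bin 6: place 5, 5 left
bin 7: place 6, 4 left
bin 7: place 4, 0 left
bin 8: place 7, 3 left
bin 9: place 4, 6 left
bin 9: place 5, 1 left
bin 10: place 4, 6 left
bin 11: place 8, 2 left
Final bins: [4] [9] [2,4] [7] [6] [5] [6,4] [7] [4,5] [4] [8].

11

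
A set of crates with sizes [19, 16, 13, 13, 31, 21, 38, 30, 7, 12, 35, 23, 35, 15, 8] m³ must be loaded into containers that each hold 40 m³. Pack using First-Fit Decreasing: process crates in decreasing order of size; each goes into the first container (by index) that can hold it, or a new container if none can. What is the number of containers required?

9

Sorted descending: 38, 35, 35, 31, 30, 23, 21, 19, 16, 15, 13, 13, 12, 8, 7.
container 1: place 38 m³, 2 m³ left
container 2: place 35 m³, 5 m³ left
container 3: place 35 m³, 5 m³ left
container 4: place 31 m³, 9 m³ left
container 5: place 30 m³, 10 m³ left
container 6: place 23 m³, 17 m³ left
container 7: place 21 m³, 19 m³ left
container 7: place 19 m³, 0 m³ left
container 6: place 16 m³, 1 m³ left
container 8: place 15 m³, 25 m³ left
container 8: place 13 m³, 12 m³ left
container 9: place 13 m³, 27 m³ left
container 8: place 12 m³, 0 m³ left
container 4: place 8 m³, 1 m³ left
container 5: place 7 m³, 3 m³ left
Final containers: [38] [35] [35] [31,8] [30,7] [23,16] [21,19] [15,13,12] [13].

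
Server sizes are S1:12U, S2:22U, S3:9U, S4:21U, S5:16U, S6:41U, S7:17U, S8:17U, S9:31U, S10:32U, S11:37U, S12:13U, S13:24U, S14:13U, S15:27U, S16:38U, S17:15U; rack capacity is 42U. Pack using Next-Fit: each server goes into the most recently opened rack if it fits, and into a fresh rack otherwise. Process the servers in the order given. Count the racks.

12

rack 1: place S1 (12U), 30U left
rack 1: place S2 (22U), 8U left
rack 2: place S3 (9U), 33U left
rack 2: place S4 (21U), 12U left
rack 3: place S5 (16U), 26U left
rack 4: place S6 (41U), 1U left
rack 5: place S7 (17U), 25U left
rack 5: place S8 (17U), 8U left
rack 6: place S9 (31U), 11U left
rack 7: place S10 (32U), 10U left
rack 8: place S11 (37U), 5U left
rack 9: place S12 (13U), 29U left
rack 9: place S13 (24U), 5U left
rack 10: place S14 (13U), 29U left
rack 10: place S15 (27U), 2U left
rack 11: place S16 (38U), 4U left
rack 12: place S17 (15U), 27U left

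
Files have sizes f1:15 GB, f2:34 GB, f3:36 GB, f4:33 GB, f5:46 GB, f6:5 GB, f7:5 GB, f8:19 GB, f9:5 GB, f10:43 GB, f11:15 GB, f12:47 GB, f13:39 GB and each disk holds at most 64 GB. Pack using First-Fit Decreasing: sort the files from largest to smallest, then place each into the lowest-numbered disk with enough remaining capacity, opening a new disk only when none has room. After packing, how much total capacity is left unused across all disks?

106

Sorted descending: 47, 46, 43, 39, 36, 34, 33, 19, 15, 15, 5, 5, 5.
disk 1: place 47 GB, 17 GB left
disk 2: place 46 GB, 18 GB left
disk 3: place 43 GB, 21 GB left
disk 4: place 39 GB, 25 GB left
disk 5: place 36 GB, 28 GB left
disk 6: place 34 GB, 30 GB left
disk 7: place 33 GB, 31 GB left
disk 3: place 19 GB, 2 GB left
disk 1: place 15 GB, 2 GB left
disk 2: place 15 GB, 3 GB left
disk 4: place 5 GB, 20 GB left
disk 4: place 5 GB, 15 GB left
disk 4: place 5 GB, 10 GB left
7 disks × 64 GB = 448 GB; used 342 GB; unused 106 GB.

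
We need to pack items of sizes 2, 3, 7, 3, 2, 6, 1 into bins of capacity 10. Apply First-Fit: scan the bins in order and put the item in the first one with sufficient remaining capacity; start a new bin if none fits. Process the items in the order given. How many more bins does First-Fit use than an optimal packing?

0

First-Fit: [2,3,3,2] [7,1] [6] → 3 bins.
Total size 24; any packing needs at least ⌈24/10⌉ = 3 bins.
So 3 is already optimal.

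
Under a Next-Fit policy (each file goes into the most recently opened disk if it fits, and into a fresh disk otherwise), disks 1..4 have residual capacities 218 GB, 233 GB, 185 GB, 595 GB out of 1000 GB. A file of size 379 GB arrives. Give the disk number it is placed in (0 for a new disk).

4

Next-Fit only looks at disk 4, which has 595 GB free.
379 GB fits there.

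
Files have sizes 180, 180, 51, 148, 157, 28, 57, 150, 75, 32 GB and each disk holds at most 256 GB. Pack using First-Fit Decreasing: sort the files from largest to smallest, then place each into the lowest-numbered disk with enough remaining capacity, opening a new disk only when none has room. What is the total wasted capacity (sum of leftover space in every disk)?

Sorted descending: 180, 180, 157, 150, 148, 75, 57, 51, 32, 28.
Put 180 GB in disk 1; 76 GB remain.
Put 180 GB in disk 2; 76 GB remain.
Put 157 GB in disk 3; 99 GB remain.
Put 150 GB in disk 4; 106 GB remain.
Put 148 GB in disk 5; 108 GB remain.
Put 75 GB in disk 1; 1 GB remain.
Put 57 GB in disk 2; 19 GB remain.
Put 51 GB in disk 3; 48 GB remain.
Put 32 GB in disk 3; 16 GB remain.
Put 28 GB in disk 4; 78 GB remain.
5 disks × 256 GB = 1280 GB; used 1058 GB; unused 222 GB.

222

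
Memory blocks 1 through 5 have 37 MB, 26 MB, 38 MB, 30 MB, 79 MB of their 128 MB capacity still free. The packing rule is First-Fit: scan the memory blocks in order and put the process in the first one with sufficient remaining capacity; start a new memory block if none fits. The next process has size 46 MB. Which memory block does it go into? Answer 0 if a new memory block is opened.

5

Memory blocks with room: memory block 5 (79 MB).
The first with room is memory block 5.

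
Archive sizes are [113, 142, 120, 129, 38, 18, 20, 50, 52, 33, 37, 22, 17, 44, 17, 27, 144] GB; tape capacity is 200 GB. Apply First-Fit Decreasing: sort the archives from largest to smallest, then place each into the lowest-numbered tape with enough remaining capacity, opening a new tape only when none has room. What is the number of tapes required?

Sorted descending: 144, 142, 129, 120, 113, 52, 50, 44, 38, 37, 33, 27, 22, 20, 18, 17, 17.
Put 144 GB in tape 1; 56 GB remain.
Put 142 GB in tape 2; 58 GB remain.
Put 129 GB in tape 3; 71 GB remain.
Put 120 GB in tape 4; 80 GB remain.
Put 113 GB in tape 5; 87 GB remain.
Put 52 GB in tape 1; 4 GB remain.
Put 50 GB in tape 2; 8 GB remain.
Put 44 GB in tape 3; 27 GB remain.
Put 38 GB in tape 4; 42 GB remain.
Put 37 GB in tape 4; 5 GB remain.
Put 33 GB in tape 5; 54 GB remain.
Put 27 GB in tape 3; 0 GB remain.
Put 22 GB in tape 5; 32 GB remain.
Put 20 GB in tape 5; 12 GB remain.
Put 18 GB in tape 6; 182 GB remain.
Put 17 GB in tape 6; 165 GB remain.
Put 17 GB in tape 6; 148 GB remain.
Final tapes: [144,52] [142,50] [129,44,27] [120,38,37] [113,33,22,20] [18,17,17].

6 tapes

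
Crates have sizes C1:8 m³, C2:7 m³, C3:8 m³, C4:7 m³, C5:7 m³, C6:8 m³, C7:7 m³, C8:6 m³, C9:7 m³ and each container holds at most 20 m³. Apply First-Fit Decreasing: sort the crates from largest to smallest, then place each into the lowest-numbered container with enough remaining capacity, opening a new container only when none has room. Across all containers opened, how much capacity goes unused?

Sorted descending: 8, 8, 8, 7, 7, 7, 7, 7, 6.
container 1: place 8 m³, 12 m³ left
container 1: place 8 m³, 4 m³ left
container 2: place 8 m³, 12 m³ left
container 2: place 7 m³, 5 m³ left
container 3: place 7 m³, 13 m³ left
container 3: place 7 m³, 6 m³ left
container 4: place 7 m³, 13 m³ left
container 4: place 7 m³, 6 m³ left
container 3: place 6 m³, 0 m³ left
4 containers × 20 m³ = 80 m³; used 65 m³; unused 15 m³.

15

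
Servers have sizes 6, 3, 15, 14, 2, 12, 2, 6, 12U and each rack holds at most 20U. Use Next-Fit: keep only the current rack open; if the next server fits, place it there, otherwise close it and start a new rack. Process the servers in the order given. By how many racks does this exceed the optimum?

Next-Fit: [6,3] [15] [14,2] [12,2,6] [12] → 5 racks.
Total size 72U; any packing needs at least ⌈72/20⌉ = 4 racks.
An optimal packing achieves that bound: [15,3,2] [14,6] [12,6,2] [12] → 4 racks.
Excess: 5 − 4 = 1.

1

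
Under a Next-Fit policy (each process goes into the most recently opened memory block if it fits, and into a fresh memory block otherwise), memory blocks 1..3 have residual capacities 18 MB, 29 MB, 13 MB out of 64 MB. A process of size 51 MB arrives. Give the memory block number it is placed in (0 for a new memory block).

0

Next-Fit only looks at memory block 3, which has 13 MB free.
51 MB does not fit, so a new memory block is opened.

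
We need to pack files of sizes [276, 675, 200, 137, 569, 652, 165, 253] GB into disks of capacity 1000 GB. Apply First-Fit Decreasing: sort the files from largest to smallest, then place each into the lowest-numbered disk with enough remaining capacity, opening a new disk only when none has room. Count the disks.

4 disks

Sorted descending: 675, 652, 569, 276, 253, 200, 165, 137.
Put 675 GB in disk 1; 325 GB remain.
Put 652 GB in disk 2; 348 GB remain.
Put 569 GB in disk 3; 431 GB remain.
Put 276 GB in disk 1; 49 GB remain.
Put 253 GB in disk 2; 95 GB remain.
Put 200 GB in disk 3; 231 GB remain.
Put 165 GB in disk 3; 66 GB remain.
Put 137 GB in disk 4; 863 GB remain.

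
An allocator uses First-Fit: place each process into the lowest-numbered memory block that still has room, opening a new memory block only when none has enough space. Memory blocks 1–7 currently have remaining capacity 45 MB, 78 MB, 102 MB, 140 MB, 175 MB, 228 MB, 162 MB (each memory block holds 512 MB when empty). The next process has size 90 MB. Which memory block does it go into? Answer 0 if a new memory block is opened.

3

Memory blocks with room: memory block 3 (102 MB), memory block 4 (140 MB), memory block 5 (175 MB), memory block 6 (228 MB), memory block 7 (162 MB).
The first with room is memory block 3.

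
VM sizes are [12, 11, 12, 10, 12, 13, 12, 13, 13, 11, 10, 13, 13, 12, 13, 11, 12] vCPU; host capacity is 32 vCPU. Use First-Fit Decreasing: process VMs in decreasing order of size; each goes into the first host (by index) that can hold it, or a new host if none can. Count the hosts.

8

Sorted descending: 13, 13, 13, 13, 13, 13, 12, 12, 12, 12, 12, 12, 11, 11, 11, 10, 10.
host 1: place 13 vCPU, 19 vCPU left
host 1: place 13 vCPU, 6 vCPU left
host 2: place 13 vCPU, 19 vCPU left
host 2: place 13 vCPU, 6 vCPU left
host 3: place 13 vCPU, 19 vCPU left
host 3: place 13 vCPU, 6 vCPU left
host 4: place 12 vCPU, 20 vCPU left
host 4: place 12 vCPU, 8 vCPU left
host 5: place 12 vCPU, 20 vCPU left
host 5: place 12 vCPU, 8 vCPU left
host 6: place 12 vCPU, 20 vCPU left
host 6: place 12 vCPU, 8 vCPU left
host 7: place 11 vCPU, 21 vCPU left
host 7: place 11 vCPU, 10 vCPU left
host 8: place 11 vCPU, 21 vCPU left
host 7: place 10 vCPU, 0 vCPU left
host 8: place 10 vCPU, 11 vCPU left
Final hosts: [13,13] [13,13] [13,13] [12,12] [12,12] [12,12] [11,11,10] [11,10].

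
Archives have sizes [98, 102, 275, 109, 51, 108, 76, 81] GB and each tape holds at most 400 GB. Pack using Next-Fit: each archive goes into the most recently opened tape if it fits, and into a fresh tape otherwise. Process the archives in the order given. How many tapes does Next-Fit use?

3 tapes

Put 98 GB in tape 1; 302 GB remain.
Put 102 GB in tape 1; 200 GB remain.
Put 275 GB in tape 2; 125 GB remain.
Put 109 GB in tape 2; 16 GB remain.
Put 51 GB in tape 3; 349 GB remain.
Put 108 GB in tape 3; 241 GB remain.
Put 76 GB in tape 3; 165 GB remain.
Put 81 GB in tape 3; 84 GB remain.
Final tapes: [98,102] [275,109] [51,108,76,81].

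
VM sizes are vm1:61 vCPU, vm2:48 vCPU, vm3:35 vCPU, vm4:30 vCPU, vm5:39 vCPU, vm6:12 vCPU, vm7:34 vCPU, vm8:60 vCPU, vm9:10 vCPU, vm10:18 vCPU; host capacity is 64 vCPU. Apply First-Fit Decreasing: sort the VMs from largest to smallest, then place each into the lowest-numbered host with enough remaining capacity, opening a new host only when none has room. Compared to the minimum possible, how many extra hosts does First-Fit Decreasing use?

0

First-Fit Decreasing: [61] [60] [48,12] [39,18] [35,10] [34,30] → 6 hosts.
Total size 347 vCPU; any packing needs at least ⌈347/64⌉ = 6 hosts.
So 6 is already optimal.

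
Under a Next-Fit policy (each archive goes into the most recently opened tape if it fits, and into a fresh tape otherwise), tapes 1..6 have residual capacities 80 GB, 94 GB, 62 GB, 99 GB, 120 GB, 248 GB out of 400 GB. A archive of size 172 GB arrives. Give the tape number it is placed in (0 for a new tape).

Next-Fit only looks at tape 6, which has 248 GB free.
172 GB fits there.

6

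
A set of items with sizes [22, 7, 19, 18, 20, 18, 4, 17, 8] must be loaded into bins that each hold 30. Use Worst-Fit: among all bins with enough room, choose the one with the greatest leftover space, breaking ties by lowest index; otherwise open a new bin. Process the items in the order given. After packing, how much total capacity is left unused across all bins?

47

bin 1: place 22, 8 left
bin 1: place 7, 1 left
bin 2: place 19, 11 left
bin 3: place 18, 12 left
bin 4: place 20, 10 left
bin 5: place 18, 12 left
bin 3: place 4, 8 left
bin 6: place 17, 13 left
bin 6: place 8, 5 left
6 bins × 30 = 180; used 133; unused 47.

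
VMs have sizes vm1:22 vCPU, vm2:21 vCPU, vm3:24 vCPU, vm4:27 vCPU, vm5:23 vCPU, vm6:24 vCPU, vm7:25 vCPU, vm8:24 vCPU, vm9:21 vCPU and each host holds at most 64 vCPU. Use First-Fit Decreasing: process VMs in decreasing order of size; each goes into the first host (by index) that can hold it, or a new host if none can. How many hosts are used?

Sorted descending: 27, 25, 24, 24, 24, 23, 22, 21, 21.
Put 27 vCPU in host 1; 37 vCPU remain.
Put 25 vCPU in host 1; 12 vCPU remain.
Put 24 vCPU in host 2; 40 vCPU remain.
Put 24 vCPU in host 2; 16 vCPU remain.
Put 24 vCPU in host 3; 40 vCPU remain.
Put 23 vCPU in host 3; 17 vCPU remain.
Put 22 vCPU in host 4; 42 vCPU remain.
Put 21 vCPU in host 4; 21 vCPU remain.
Put 21 vCPU in host 4; 0 vCPU remain.

4 hosts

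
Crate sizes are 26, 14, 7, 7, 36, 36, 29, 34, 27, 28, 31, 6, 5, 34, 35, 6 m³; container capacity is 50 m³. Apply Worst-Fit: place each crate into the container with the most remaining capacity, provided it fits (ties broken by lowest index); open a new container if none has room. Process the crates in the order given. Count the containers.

Put 26 m³ in container 1; 24 m³ remain.
Put 14 m³ in container 1; 10 m³ remain.
Put 7 m³ in container 1; 3 m³ remain.
Put 7 m³ in container 2; 43 m³ remain.
Put 36 m³ in container 2; 7 m³ remain.
Put 36 m³ in container 3; 14 m³ remain.
Put 29 m³ in container 4; 21 m³ remain.
Put 34 m³ in container 5; 16 m³ remain.
Put 27 m³ in container 6; 23 m³ remain.
Put 28 m³ in container 7; 22 m³ remain.
Put 31 m³ in container 8; 19 m³ remain.
Put 6 m³ in container 6; 17 m³ remain.
Put 5 m³ in container 7; 17 m³ remain.
Put 34 m³ in container 9; 16 m³ remain.
Put 35 m³ in container 10; 15 m³ remain.
Put 6 m³ in container 4; 15 m³ remain.

10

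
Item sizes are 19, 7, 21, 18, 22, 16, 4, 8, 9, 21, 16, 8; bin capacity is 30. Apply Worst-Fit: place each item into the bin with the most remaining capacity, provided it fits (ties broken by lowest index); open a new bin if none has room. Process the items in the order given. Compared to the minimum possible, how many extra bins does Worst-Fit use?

0

Worst-Fit: [19,7] [21] [18,8] [22] [16,4,9] [21] [16,8] → 7 bins.
7 items exceed 15 (half the capacity), and no two of those can share a bin, so at least 7 bins are needed.
So 7 is already optimal.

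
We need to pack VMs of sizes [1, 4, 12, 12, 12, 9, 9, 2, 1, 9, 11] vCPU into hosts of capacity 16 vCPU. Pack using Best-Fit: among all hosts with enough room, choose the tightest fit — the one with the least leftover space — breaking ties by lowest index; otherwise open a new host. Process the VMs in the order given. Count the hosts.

1 vCPU → host 1 (remaining 15 vCPU)
4 vCPU → host 1 (remaining 11 vCPU)
12 vCPU → host 2 (remaining 4 vCPU)
12 vCPU → host 3 (remaining 4 vCPU)
12 vCPU → host 4 (remaining 4 vCPU)
9 vCPU → host 1 (remaining 2 vCPU)
9 vCPU → host 5 (remaining 7 vCPU)
2 vCPU → host 1 (remaining 0 vCPU)
1 vCPU → host 2 (remaining 3 vCPU)
9 vCPU → host 6 (remaining 7 vCPU)
11 vCPU → host 7 (remaining 5 vCPU)

7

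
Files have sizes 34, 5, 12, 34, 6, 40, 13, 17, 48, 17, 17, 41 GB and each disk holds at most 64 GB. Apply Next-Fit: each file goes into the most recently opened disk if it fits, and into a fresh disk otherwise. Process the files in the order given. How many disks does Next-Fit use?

7

34 GB → disk 1 (remaining 30 GB)
5 GB → disk 1 (remaining 25 GB)
12 GB → disk 1 (remaining 13 GB)
34 GB → disk 2 (remaining 30 GB)
6 GB → disk 2 (remaining 24 GB)
40 GB → disk 3 (remaining 24 GB)
13 GB → disk 3 (remaining 11 GB)
17 GB → disk 4 (remaining 47 GB)
48 GB → disk 5 (remaining 16 GB)
17 GB → disk 6 (remaining 47 GB)
17 GB → disk 6 (remaining 30 GB)
41 GB → disk 7 (remaining 23 GB)
Final disks: [34,5,12] [34,6] [40,13] [17] [48] [17,17] [41].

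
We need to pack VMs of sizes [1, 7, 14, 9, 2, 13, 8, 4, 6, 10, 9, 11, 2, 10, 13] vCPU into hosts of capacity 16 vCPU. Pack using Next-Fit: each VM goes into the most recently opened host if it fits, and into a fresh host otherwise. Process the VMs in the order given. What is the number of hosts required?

Put 1 vCPU in host 1; 15 vCPU remain.
Put 7 vCPU in host 1; 8 vCPU remain.
Put 14 vCPU in host 2; 2 vCPU remain.
Put 9 vCPU in host 3; 7 vCPU remain.
Put 2 vCPU in host 3; 5 vCPU remain.
Put 13 vCPU in host 4; 3 vCPU remain.
Put 8 vCPU in host 5; 8 vCPU remain.
Put 4 vCPU in host 5; 4 vCPU remain.
Put 6 vCPU in host 6; 10 vCPU remain.
Put 10 vCPU in host 6; 0 vCPU remain.
Put 9 vCPU in host 7; 7 vCPU remain.
Put 11 vCPU in host 8; 5 vCPU remain.
Put 2 vCPU in host 8; 3 vCPU remain.
Put 10 vCPU in host 9; 6 vCPU remain.
Put 13 vCPU in host 10; 3 vCPU remain.
Final hosts: [1,7] [14] [9,2] [13] [8,4] [6,10] [9] [11,2] [10] [13].

10 hosts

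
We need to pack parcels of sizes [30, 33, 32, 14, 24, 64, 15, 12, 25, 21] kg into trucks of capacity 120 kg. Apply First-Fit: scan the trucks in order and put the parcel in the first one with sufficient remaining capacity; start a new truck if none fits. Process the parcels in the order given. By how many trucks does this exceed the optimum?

0

First-Fit: [30,33,32,14] [24,64,15,12] [25,21] → 3 trucks.
Total size 270 kg; any packing needs at least ⌈270/120⌉ = 3 trucks.
So 3 is already optimal.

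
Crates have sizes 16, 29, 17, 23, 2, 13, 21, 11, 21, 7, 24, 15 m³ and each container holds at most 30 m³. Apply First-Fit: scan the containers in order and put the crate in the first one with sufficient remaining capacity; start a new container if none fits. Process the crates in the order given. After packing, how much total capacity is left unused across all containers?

16 m³ → container 1 (remaining 14 m³)
29 m³ → container 2 (remaining 1 m³)
17 m³ → container 3 (remaining 13 m³)
23 m³ → container 4 (remaining 7 m³)
2 m³ → container 1 (remaining 12 m³)
13 m³ → container 3 (remaining 0 m³)
21 m³ → container 5 (remaining 9 m³)
11 m³ → container 1 (remaining 1 m³)
21 m³ → container 6 (remaining 9 m³)
7 m³ → container 4 (remaining 0 m³)
24 m³ → container 7 (remaining 6 m³)
15 m³ → container 8 (remaining 15 m³)
8 containers × 30 m³ = 240 m³; used 199 m³; unused 41 m³.

41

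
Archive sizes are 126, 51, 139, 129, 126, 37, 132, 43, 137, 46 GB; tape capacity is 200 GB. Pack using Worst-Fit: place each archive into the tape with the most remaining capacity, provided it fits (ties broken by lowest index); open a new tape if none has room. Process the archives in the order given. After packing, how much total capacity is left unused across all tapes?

126 GB → tape 1 (remaining 74 GB)
51 GB → tape 1 (remaining 23 GB)
139 GB → tape 2 (remaining 61 GB)
129 GB → tape 3 (remaining 71 GB)
126 GB → tape 4 (remaining 74 GB)
37 GB → tape 4 (remaining 37 GB)
132 GB → tape 5 (remaining 68 GB)
43 GB → tape 3 (remaining 28 GB)
137 GB → tape 6 (remaining 63 GB)
46 GB → tape 5 (remaining 22 GB)
6 tapes × 200 GB = 1200 GB; used 966 GB; unused 234 GB.

234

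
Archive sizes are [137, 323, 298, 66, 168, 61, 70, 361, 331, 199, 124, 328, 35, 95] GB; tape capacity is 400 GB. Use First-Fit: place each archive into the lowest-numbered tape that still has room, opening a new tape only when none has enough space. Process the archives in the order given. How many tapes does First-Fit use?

8

Put 137 GB in tape 1; 263 GB remain.
Put 323 GB in tape 2; 77 GB remain.
Put 298 GB in tape 3; 102 GB remain.
Put 66 GB in tape 1; 197 GB remain.
Put 168 GB in tape 1; 29 GB remain.
Put 61 GB in tape 2; 16 GB remain.
Put 70 GB in tape 3; 32 GB remain.
Put 361 GB in tape 4; 39 GB remain.
Put 331 GB in tape 5; 69 GB remain.
Put 199 GB in tape 6; 201 GB remain.
Put 124 GB in tape 6; 77 GB remain.
Put 328 GB in tape 7; 72 GB remain.
Put 35 GB in tape 4; 4 GB remain.
Put 95 GB in tape 8; 305 GB remain.
Final tapes: [137,66,168] [323,61] [298,70] [361,35] [331] [199,124] [328] [95].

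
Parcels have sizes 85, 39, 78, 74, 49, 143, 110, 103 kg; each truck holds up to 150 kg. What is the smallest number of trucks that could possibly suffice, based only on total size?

5 trucks

Total size = 85 + 39 + 78 + 74 + 49 + 143 + 110 + 103 = 681 kg.
⌈681 / 150⌉ = 5.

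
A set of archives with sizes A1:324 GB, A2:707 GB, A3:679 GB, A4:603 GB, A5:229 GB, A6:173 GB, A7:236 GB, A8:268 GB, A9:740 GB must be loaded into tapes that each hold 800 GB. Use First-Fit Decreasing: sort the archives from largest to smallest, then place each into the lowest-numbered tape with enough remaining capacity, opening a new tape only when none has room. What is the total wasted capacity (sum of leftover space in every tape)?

841

Sorted descending: 740, 707, 679, 603, 324, 268, 236, 229, 173.
tape 1: place 740 GB, 60 GB left
tape 2: place 707 GB, 93 GB left
tape 3: place 679 GB, 121 GB left
tape 4: place 603 GB, 197 GB left
tape 5: place 324 GB, 476 GB left
tape 5: place 268 GB, 208 GB left
tape 6: place 236 GB, 564 GB left
tape 6: place 229 GB, 335 GB left
tape 4: place 173 GB, 24 GB left
6 tapes × 800 GB = 4800 GB; used 3959 GB; unused 841 GB.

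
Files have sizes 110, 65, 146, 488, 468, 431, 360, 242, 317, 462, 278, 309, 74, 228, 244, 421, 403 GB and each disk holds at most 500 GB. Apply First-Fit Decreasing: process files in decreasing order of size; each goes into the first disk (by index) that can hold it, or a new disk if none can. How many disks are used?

12

Sorted descending: 488, 468, 462, 431, 421, 403, 360, 317, 309, 278, 244, 242, 228, 146, 110, 74, 65.
Put 488 GB in disk 1; 12 GB remain.
Put 468 GB in disk 2; 32 GB remain.
Put 462 GB in disk 3; 38 GB remain.
Put 431 GB in disk 4; 69 GB remain.
Put 421 GB in disk 5; 79 GB remain.
Put 403 GB in disk 6; 97 GB remain.
Put 360 GB in disk 7; 140 GB remain.
Put 317 GB in disk 8; 183 GB remain.
Put 309 GB in disk 9; 191 GB remain.
Put 278 GB in disk 10; 222 GB remain.
Put 244 GB in disk 11; 256 GB remain.
Put 242 GB in disk 11; 14 GB remain.
Put 228 GB in disk 12; 272 GB remain.
Put 146 GB in disk 8; 37 GB remain.
Put 110 GB in disk 7; 30 GB remain.
Put 74 GB in disk 5; 5 GB remain.
Put 65 GB in disk 4; 4 GB remain.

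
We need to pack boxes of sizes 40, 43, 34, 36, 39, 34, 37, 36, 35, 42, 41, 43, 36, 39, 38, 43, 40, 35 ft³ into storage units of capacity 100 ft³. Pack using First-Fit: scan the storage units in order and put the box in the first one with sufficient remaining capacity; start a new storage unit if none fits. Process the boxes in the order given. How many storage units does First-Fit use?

storage unit 1: place 40 ft³, 60 ft³ left
storage unit 1: place 43 ft³, 17 ft³ left
storage unit 2: place 34 ft³, 66 ft³ left
storage unit 2: place 36 ft³, 30 ft³ left
storage unit 3: place 39 ft³, 61 ft³ left
storage unit 3: place 34 ft³, 27 ft³ left
storage unit 4: place 37 ft³, 63 ft³ left
storage unit 4: place 36 ft³, 27 ft³ left
storage unit 5: place 35 ft³, 65 ft³ left
storage unit 5: place 42 ft³, 23 ft³ left
storage unit 6: place 41 ft³, 59 ft³ left
storage unit 6: place 43 ft³, 16 ft³ left
storage unit 7: place 36 ft³, 64 ft³ left
storage unit 7: place 39 ft³, 25 ft³ left
storage unit 8: place 38 ft³, 62 ft³ left
storage unit 8: place 43 ft³, 19 ft³ left
storage unit 9: place 40 ft³, 60 ft³ left
storage unit 9: place 35 ft³, 25 ft³ left

9 storage units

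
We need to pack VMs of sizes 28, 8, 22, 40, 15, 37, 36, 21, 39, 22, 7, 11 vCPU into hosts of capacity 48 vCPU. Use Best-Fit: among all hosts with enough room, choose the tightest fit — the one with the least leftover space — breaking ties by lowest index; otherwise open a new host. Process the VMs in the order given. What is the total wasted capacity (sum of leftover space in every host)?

Put 28 vCPU in host 1; 20 vCPU remain.
Put 8 vCPU in host 1; 12 vCPU remain.
Put 22 vCPU in host 2; 26 vCPU remain.
Put 40 vCPU in host 3; 8 vCPU remain.
Put 15 vCPU in host 2; 11 vCPU remain.
Put 37 vCPU in host 4; 11 vCPU remain.
Put 36 vCPU in host 5; 12 vCPU remain.
Put 21 vCPU in host 6; 27 vCPU remain.
Put 39 vCPU in host 7; 9 vCPU remain.
Put 22 vCPU in host 6; 5 vCPU remain.
Put 7 vCPU in host 3; 1 vCPU remain.
Put 11 vCPU in host 2; 0 vCPU remain.
7 hosts × 48 vCPU = 336 vCPU; used 286 vCPU; unused 50 vCPU.

50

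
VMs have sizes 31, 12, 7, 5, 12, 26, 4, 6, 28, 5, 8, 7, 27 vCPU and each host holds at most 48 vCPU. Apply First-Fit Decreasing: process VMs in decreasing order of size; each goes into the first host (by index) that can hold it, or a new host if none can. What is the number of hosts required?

4

Sorted descending: 31, 28, 27, 26, 12, 12, 8, 7, 7, 6, 5, 5, 4.
31 vCPU → host 1 (remaining 17 vCPU)
28 vCPU → host 2 (remaining 20 vCPU)
27 vCPU → host 3 (remaining 21 vCPU)
26 vCPU → host 4 (remaining 22 vCPU)
12 vCPU → host 1 (remaining 5 vCPU)
12 vCPU → host 2 (remaining 8 vCPU)
8 vCPU → host 2 (remaining 0 vCPU)
7 vCPU → host 3 (remaining 14 vCPU)
7 vCPU → host 3 (remaining 7 vCPU)
6 vCPU → host 3 (remaining 1 vCPU)
5 vCPU → host 1 (remaining 0 vCPU)
5 vCPU → host 4 (remaining 17 vCPU)
4 vCPU → host 4 (remaining 13 vCPU)
Final hosts: [31,12,5] [28,12,8] [27,7,7,6] [26,5,4].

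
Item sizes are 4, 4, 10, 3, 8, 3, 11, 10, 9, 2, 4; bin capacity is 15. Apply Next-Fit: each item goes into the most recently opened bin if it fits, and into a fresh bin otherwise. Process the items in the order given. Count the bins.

6 bins

bin 1: place 4, 11 left
bin 1: place 4, 7 left
bin 2: place 10, 5 left
bin 2: place 3, 2 left
bin 3: place 8, 7 left
bin 3: place 3, 4 left
bin 4: place 11, 4 left
bin 5: place 10, 5 left
bin 6: place 9, 6 left
bin 6: place 2, 4 left
bin 6: place 4, 0 left
Final bins: [4,4] [10,3] [8,3] [11] [10] [9,2,4].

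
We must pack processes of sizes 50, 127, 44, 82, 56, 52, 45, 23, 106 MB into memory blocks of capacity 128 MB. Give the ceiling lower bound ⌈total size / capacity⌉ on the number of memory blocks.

Total size = 50 + 127 + 44 + 82 + 56 + 52 + 45 + 23 + 106 = 585 MB.
⌈585 / 128⌉ = 5.

5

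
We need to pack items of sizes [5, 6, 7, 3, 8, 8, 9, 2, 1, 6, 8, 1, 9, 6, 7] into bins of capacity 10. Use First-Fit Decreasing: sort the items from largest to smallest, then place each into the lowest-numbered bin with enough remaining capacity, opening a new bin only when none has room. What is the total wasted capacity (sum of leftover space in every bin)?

24

Sorted descending: 9, 9, 8, 8, 8, 7, 7, 6, 6, 6, 5, 3, 2, 1, 1.
bin 1: place 9, 1 left
bin 2: place 9, 1 left
bin 3: place 8, 2 left
bin 4: place 8, 2 left
bin 5: place 8, 2 left
bin 6: place 7, 3 left
bin 7: place 7, 3 left
bin 8: place 6, 4 left
bin 9: place 6, 4 left
bin 10: place 6, 4 left
bin 11: place 5, 5 left
bin 6: place 3, 0 left
bin 3: place 2, 0 left
bin 1: place 1, 0 left
bin 2: place 1, 0 left
11 bins × 10 = 110; used 86; unused 24.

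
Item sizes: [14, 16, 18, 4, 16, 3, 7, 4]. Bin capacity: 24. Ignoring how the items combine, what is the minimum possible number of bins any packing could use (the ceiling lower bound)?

4 bins

Total size = 14 + 16 + 18 + 4 + 16 + 3 + 7 + 4 = 82.
⌈82 / 24⌉ = 4.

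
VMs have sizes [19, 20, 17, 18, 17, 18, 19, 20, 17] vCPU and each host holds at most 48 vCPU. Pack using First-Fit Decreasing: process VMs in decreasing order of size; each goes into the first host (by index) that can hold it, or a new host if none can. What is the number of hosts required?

Sorted descending: 20, 20, 19, 19, 18, 18, 17, 17, 17.
Put 20 vCPU in host 1; 28 vCPU remain.
Put 20 vCPU in host 1; 8 vCPU remain.
Put 19 vCPU in host 2; 29 vCPU remain.
Put 19 vCPU in host 2; 10 vCPU remain.
Put 18 vCPU in host 3; 30 vCPU remain.
Put 18 vCPU in host 3; 12 vCPU remain.
Put 17 vCPU in host 4; 31 vCPU remain.
Put 17 vCPU in host 4; 14 vCPU remain.
Put 17 vCPU in host 5; 31 vCPU remain.
Final hosts: [20,20] [19,19] [18,18] [17,17] [17].

5 hosts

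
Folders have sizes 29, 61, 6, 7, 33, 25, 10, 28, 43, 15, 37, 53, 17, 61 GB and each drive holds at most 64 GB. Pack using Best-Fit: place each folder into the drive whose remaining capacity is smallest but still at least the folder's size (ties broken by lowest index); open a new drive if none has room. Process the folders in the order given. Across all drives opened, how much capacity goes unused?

87

Put 29 GB in drive 1; 35 GB remain.
Put 61 GB in drive 2; 3 GB remain.
Put 6 GB in drive 1; 29 GB remain.
Put 7 GB in drive 1; 22 GB remain.
Put 33 GB in drive 3; 31 GB remain.
Put 25 GB in drive 3; 6 GB remain.
Put 10 GB in drive 1; 12 GB remain.
Put 28 GB in drive 4; 36 GB remain.
Put 43 GB in drive 5; 21 GB remain.
Put 15 GB in drive 5; 6 GB remain.
Put 37 GB in drive 6; 27 GB remain.
Put 53 GB in drive 7; 11 GB remain.
Put 17 GB in drive 6; 10 GB remain.
Put 61 GB in drive 8; 3 GB remain.
8 drives × 64 GB = 512 GB; used 425 GB; unused 87 GB.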